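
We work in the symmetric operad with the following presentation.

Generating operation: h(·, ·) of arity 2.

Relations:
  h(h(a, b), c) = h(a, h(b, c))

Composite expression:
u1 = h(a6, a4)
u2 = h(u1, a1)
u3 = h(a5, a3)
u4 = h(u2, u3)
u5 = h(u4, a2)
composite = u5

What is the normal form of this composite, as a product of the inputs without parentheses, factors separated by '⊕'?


a6 ⊕ a4 ⊕ a1 ⊕ a5 ⊕ a3 ⊕ a2

Key point: h is associative — brackets drop, the a-order remains.
h(a6, a4) spells out as a6 ⊕ a4
h(h(a6, a4), a1) spells out as a6 ⊕ a4 ⊕ a1
h(a5, a3) spells out as a5 ⊕ a3
h(h(h(a6, a4), a1), h(a5, a3)) spells out as a6 ⊕ a4 ⊕ a1 ⊕ a5 ⊕ a3
h(h(h(h(a6, a4), a1), h(a5, a3)), a2) spells out as a6 ⊕ a4 ⊕ a1 ⊕ a5 ⊕ a3 ⊕ a2


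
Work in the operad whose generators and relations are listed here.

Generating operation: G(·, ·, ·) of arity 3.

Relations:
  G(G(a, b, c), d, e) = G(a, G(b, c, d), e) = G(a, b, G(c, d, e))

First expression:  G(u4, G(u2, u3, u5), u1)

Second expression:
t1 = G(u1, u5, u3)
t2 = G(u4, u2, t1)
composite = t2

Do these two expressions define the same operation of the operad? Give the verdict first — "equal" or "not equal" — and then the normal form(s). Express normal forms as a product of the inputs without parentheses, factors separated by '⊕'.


not equal; first: u4 ⊕ u2 ⊕ u3 ⊕ u5 ⊕ u1; second: u4 ⊕ u2 ⊕ u1 ⊕ u5 ⊕ u3

The first expression, normalized: u4 ⊕ u2 ⊕ u3 ⊕ u5 ⊕ u1
The second expression, normalized: u4 ⊕ u2 ⊕ u1 ⊕ u5 ⊕ u3
Distinct normal forms: not equal.


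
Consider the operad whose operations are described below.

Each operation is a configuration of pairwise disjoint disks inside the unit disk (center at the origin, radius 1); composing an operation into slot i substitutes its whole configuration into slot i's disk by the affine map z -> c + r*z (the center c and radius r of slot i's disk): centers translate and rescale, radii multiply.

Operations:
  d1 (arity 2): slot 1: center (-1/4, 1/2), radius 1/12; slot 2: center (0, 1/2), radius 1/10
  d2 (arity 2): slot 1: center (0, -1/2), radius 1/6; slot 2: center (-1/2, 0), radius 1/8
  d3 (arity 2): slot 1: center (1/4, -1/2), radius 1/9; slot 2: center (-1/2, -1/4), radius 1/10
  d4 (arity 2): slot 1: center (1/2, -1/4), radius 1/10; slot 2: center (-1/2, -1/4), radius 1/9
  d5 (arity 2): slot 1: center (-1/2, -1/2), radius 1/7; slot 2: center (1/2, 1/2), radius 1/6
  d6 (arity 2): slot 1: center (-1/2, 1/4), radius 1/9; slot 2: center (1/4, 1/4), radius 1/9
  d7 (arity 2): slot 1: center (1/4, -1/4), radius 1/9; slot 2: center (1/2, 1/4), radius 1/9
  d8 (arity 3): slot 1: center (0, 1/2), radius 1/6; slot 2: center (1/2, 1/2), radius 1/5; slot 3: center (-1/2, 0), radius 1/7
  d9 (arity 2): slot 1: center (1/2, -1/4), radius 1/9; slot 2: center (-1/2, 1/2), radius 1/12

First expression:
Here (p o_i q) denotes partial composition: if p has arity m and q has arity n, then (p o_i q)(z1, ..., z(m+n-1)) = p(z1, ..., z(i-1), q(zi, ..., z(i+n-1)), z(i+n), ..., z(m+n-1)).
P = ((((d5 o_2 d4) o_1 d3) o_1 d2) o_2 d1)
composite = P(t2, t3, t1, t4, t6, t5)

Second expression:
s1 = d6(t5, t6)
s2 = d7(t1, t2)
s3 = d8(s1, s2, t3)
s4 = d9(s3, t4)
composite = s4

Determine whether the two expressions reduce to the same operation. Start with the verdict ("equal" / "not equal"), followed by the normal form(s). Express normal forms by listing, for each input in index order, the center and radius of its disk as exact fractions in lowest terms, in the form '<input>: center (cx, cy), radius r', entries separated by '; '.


The first expression reduces to t1: center (-17/36, -575/1008), radius 1/5040; t2: center (-13/28, -73/126), radius 1/378; t3: center (-953/2016, -575/1008), radius 1/6048; t4: center (-4/7, -15/28), radius 1/70; t5: center (5/12, 11/24), radius 1/54; t6: center (7/12, 11/24), radius 1/60
The second expression reduces to t1: center (101/180, -1/5), radius 1/405; t2: center (17/30, -17/90), radius 1/405; t3: center (4/9, -1/4), radius 1/63; t4: center (-1/2, 1/2), radius 1/12; t5: center (53/108, -41/216), radius 1/486; t6: center (109/216, -41/216), radius 1/486
Distinct normal forms: not equal.

not equal — first t1: center (-17/36, -575/1008), radius 1/5040; t2: center (-13/28, -73/126), radius 1/378; t3: center (-953/2016, -575/1008), radius 1/6048; t4: center (-4/7, -15/28), radius 1/70; t5: center (5/12, 11/24), radius 1/54; t6: center (7/12, 11/24), radius 1/60, second t1: center (101/180, -1/5), radius 1/405; t2: center (17/30, -17/90), radius 1/405; t3: center (4/9, -1/4), radius 1/63; t4: center (-1/2, 1/2), radius 1/12; t5: center (53/108, -41/216), radius 1/486; t6: center (109/216, -41/216), radius 1/486


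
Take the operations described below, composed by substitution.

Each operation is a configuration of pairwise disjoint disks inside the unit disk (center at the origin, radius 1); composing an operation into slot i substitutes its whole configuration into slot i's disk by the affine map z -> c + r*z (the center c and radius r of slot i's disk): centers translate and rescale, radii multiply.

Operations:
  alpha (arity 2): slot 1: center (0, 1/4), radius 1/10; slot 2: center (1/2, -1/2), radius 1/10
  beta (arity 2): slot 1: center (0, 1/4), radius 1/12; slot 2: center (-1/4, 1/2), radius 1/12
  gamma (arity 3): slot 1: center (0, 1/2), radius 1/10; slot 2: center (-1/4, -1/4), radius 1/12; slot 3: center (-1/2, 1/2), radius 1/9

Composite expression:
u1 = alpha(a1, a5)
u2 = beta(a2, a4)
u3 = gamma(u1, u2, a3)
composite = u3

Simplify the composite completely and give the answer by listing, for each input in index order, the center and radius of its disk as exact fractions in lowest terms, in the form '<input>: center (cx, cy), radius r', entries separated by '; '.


a1: center (0, 21/40), radius 1/100; a2: center (-1/4, -11/48), radius 1/144; a3: center (-1/2, 1/2), radius 1/9; a4: center (-13/48, -5/24), radius 1/144; a5: center (1/20, 9/20), radius 1/100

Below gamma, radii multiply path by path; the a-disk centers shift.
input a1: applying the 2 nested substitutions gives center (0, 21/40), radius 1/100
input a5: applying the 2 nested substitutions gives center (1/20, 9/20), radius 1/100
input a2: applying the 2 nested substitutions gives center (-1/4, -11/48), radius 1/144
input a4: applying the 2 nested substitutions gives center (-13/48, -5/24), radius 1/144
input a3: applying the 1 nested substitution gives center (-1/2, 1/2), radius 1/9


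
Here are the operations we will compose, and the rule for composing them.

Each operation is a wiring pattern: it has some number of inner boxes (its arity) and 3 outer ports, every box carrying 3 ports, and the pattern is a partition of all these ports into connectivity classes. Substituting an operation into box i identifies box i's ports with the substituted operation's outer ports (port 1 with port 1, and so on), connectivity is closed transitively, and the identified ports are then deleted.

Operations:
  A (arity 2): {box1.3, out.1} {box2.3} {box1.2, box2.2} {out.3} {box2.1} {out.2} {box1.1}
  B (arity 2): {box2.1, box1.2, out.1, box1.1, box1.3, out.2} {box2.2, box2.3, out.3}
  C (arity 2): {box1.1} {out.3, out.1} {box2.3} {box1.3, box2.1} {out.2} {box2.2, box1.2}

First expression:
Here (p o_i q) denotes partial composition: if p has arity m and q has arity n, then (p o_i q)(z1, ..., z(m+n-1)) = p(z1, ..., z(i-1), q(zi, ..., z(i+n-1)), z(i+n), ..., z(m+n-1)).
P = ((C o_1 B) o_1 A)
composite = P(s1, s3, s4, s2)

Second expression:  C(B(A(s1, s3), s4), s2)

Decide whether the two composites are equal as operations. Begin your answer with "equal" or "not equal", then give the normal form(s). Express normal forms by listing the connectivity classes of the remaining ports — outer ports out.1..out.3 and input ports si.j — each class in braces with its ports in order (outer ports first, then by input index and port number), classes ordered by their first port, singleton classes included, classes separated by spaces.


In normal form, the first expression is {out.1, out.3} {out.2} {s1.1} {s1.2, s3.2} {s1.3, s2.2, s4.1} {s2.1, s4.2, s4.3} {s2.3} {s3.1} {s3.3}
In normal form, the second expression is {out.1, out.3} {out.2} {s1.1} {s1.2, s3.2} {s1.3, s2.2, s4.1} {s2.1, s4.2, s4.3} {s2.3} {s3.1} {s3.3}
Both agree, so they are equal.

equal; the common form is {out.1, out.3} {out.2} {s1.1} {s1.2, s3.2} {s1.3, s2.2, s4.1} {s2.1, s4.2, s4.3} {s2.3} {s3.1} {s3.3}


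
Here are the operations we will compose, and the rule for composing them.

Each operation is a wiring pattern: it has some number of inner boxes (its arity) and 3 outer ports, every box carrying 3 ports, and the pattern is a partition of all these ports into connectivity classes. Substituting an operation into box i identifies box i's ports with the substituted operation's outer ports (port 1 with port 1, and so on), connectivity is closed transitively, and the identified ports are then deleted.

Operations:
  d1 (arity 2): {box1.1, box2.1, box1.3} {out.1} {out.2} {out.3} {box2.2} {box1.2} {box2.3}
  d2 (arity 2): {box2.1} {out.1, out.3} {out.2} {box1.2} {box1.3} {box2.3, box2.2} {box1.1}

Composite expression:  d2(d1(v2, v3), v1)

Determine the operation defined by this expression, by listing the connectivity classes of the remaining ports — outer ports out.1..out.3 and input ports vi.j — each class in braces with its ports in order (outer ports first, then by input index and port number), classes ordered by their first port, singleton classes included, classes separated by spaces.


{out.1, out.3} {out.2} {v1.1} {v1.2, v1.3} {v2.1, v2.3, v3.1} {v2.2} {v3.2} {v3.3}

Connectivity passes through glued d2-boundaries; trace each wire chain.
the subtree at d1 composes to {out.1} {out.2} {out.3} {v2.1, v2.3, v3.1} {v2.2} {v3.2} {v3.3} on (v2, v3); out.j = own outer ports
the subtree at d2 composes to {out.1, out.3} {out.2} {v1.1} {v1.2, v1.3} {v2.1, v2.3, v3.1} {v2.2} {v3.2} {v3.3} on (v2, v3, v1); out.j = own outer ports


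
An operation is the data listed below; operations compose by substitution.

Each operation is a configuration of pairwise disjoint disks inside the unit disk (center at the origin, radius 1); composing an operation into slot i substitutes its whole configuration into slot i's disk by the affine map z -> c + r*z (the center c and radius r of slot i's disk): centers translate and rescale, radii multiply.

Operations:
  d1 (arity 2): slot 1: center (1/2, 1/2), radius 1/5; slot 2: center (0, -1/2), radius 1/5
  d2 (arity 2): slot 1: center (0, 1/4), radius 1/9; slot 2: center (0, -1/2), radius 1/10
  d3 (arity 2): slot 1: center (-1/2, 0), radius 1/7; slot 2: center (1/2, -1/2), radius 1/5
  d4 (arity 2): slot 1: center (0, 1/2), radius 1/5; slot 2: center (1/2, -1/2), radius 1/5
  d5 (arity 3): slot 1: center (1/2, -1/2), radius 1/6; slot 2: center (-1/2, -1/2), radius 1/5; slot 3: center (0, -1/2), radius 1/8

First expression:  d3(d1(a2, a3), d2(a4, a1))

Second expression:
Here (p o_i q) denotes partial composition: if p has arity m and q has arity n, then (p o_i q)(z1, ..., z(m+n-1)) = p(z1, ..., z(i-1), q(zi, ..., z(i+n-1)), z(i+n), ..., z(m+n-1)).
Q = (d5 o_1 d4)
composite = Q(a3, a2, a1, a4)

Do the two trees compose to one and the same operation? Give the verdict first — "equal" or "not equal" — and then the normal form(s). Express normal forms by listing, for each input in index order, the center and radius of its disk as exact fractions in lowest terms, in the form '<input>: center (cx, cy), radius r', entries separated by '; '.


The first expression, normalized: a1: center (1/2, -3/5), radius 1/50; a2: center (-3/7, 1/14), radius 1/35; a3: center (-1/2, -1/14), radius 1/35; a4: center (1/2, -9/20), radius 1/45
The second expression, normalized: a1: center (-1/2, -1/2), radius 1/5; a2: center (7/12, -7/12), radius 1/30; a3: center (1/2, -5/12), radius 1/30; a4: center (0, -1/2), radius 1/8
Distinct normal forms: not equal.

not equal; first: a1: center (1/2, -3/5), radius 1/50; a2: center (-3/7, 1/14), radius 1/35; a3: center (-1/2, -1/14), radius 1/35; a4: center (1/2, -9/20), radius 1/45; second: a1: center (-1/2, -1/2), radius 1/5; a2: center (7/12, -7/12), radius 1/30; a3: center (1/2, -5/12), radius 1/30; a4: center (0, -1/2), radius 1/8


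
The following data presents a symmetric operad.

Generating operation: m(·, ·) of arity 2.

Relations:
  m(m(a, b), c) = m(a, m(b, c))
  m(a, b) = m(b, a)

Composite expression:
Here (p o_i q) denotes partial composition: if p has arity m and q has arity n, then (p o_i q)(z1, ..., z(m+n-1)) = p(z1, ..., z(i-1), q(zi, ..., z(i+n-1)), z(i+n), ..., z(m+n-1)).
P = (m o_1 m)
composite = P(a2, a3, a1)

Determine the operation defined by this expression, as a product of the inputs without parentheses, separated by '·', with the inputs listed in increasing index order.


a1 · a2 · a3

Reordering under m is free, so list the a-inputs canonically.
m(a2, a3) reduces to a2 · a3
m(m(a2, a3), a1) reduces to a2 · a3 · a1
commutativity sorts the factors: a1 · a2 · a3


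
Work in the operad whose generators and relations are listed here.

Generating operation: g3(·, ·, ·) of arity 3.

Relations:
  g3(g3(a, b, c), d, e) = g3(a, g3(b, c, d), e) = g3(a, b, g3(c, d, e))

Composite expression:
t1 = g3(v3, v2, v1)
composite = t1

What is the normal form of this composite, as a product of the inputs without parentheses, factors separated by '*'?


v3 * v2 * v1

Under associativity of g3, the answer is the v's in reading order.
g3(v3, v2, v1) spells out as v3 * v2 * v1


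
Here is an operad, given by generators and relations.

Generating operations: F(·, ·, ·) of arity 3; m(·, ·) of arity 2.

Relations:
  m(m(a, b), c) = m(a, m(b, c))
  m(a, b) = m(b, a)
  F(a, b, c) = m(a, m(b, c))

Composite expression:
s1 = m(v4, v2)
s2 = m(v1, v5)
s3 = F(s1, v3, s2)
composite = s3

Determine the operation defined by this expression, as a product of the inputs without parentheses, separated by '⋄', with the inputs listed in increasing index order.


v1 ⋄ v2 ⋄ v3 ⋄ v4 ⋄ v5

Any arrangement under F is one operation, so sort the v-inputs.
m(v4, v2) linearizes to v4 ⋄ v2
m(v1, v5) linearizes to v1 ⋄ v5
F(m(v4, v2), v3, m(v1, v5)) linearizes to v4 ⋄ v2 ⋄ v3 ⋄ v1 ⋄ v5
commutativity sorts the factors: v1 ⋄ v2 ⋄ v3 ⋄ v4 ⋄ v5


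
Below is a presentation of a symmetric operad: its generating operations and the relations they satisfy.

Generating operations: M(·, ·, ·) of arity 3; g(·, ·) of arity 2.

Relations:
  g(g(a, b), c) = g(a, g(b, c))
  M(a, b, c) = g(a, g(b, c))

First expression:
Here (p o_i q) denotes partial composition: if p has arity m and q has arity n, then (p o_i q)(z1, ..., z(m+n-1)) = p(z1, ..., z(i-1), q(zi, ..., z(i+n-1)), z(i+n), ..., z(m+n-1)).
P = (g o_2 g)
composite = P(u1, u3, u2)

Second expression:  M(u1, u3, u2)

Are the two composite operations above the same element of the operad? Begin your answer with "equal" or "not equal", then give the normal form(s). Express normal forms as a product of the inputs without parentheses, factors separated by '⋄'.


equal; the common form is u1 ⋄ u3 ⋄ u2

Normal form of the first expression: u1 ⋄ u3 ⋄ u2
Normal form of the second expression: u1 ⋄ u3 ⋄ u2
The forms coincide; equal.


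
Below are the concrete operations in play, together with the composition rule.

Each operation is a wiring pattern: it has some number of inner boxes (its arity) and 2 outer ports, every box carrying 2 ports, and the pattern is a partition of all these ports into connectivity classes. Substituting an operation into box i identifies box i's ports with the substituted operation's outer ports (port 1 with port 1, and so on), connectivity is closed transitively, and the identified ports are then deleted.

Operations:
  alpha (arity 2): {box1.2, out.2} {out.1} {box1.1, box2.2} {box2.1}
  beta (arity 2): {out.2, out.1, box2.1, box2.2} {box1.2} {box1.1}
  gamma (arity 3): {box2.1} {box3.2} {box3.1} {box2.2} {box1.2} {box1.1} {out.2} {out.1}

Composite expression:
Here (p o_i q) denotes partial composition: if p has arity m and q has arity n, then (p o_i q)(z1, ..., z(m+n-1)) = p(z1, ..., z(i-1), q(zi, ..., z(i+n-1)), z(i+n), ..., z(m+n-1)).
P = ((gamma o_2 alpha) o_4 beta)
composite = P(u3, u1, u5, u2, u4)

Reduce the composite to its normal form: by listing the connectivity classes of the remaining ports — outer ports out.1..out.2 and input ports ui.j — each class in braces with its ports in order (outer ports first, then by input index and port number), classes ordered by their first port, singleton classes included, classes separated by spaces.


{out.1} {out.2} {u1.1, u5.2} {u1.2} {u2.1} {u2.2} {u3.1} {u3.2} {u4.1, u4.2} {u5.1}


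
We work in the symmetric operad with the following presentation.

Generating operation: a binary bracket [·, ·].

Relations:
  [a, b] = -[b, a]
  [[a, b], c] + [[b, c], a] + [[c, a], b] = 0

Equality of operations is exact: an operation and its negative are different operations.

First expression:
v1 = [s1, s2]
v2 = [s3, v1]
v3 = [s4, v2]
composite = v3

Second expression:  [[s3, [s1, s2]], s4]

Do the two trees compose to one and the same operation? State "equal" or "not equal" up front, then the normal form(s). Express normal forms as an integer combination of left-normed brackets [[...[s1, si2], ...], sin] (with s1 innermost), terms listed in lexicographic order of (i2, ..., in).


not equal; the first gives [[[s1, s2], s3], s4] and the second -[[[s1, s2], s3], s4]

The first composite normalizes to [[[s1, s2], s3], s4]
The second composite normalizes to -[[[s1, s2], s3], s4]
Distinct normal forms: not equal.


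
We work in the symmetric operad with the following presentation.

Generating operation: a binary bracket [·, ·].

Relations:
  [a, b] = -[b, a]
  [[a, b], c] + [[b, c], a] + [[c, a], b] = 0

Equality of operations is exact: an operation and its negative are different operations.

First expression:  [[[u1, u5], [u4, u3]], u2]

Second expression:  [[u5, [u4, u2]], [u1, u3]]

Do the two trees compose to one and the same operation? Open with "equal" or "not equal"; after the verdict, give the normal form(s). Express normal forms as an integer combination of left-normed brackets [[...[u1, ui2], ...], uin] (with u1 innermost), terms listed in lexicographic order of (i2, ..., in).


not equal — first -[[[[u1, u5], u3], u4], u2] + [[[[u1, u5], u4], u3], u2], second -[[[[u1, u3], u2], u4], u5] + [[[[u1, u3], u4], u2], u5] + [[[[u1, u3], u5], u2], u4] - [[[[u1, u3], u5], u4], u2]

Normal form of the first expression: -[[[[u1, u5], u3], u4], u2] + [[[[u1, u5], u4], u3], u2]
Normal form of the second expression: -[[[[u1, u3], u2], u4], u5] + [[[[u1, u3], u4], u2], u5] + [[[[u1, u3], u5], u2], u4] - [[[[u1, u3], u5], u4], u2]
Distinct normal forms: not equal.


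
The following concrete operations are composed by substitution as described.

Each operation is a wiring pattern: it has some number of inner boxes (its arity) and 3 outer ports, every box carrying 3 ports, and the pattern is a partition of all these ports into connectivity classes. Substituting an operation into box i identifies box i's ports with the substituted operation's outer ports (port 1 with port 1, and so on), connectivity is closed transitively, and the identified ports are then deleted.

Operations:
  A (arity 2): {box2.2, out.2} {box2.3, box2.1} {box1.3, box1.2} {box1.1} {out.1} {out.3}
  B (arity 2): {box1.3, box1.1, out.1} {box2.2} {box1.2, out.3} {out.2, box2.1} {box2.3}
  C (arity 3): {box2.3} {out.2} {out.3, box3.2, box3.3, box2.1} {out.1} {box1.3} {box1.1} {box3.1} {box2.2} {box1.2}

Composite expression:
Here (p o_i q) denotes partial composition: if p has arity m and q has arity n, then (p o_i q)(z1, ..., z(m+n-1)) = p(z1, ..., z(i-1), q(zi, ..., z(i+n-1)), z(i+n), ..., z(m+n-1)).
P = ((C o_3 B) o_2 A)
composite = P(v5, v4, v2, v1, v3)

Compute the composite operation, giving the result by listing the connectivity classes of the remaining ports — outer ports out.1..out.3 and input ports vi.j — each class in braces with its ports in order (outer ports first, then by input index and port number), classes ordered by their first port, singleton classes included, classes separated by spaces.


After gluing at C, chains via deleted ports link the v-ports.
after A, the pattern on (v4, v2) reads {out.1} {out.2, v2.2} {out.3} {v2.1, v2.3} {v4.1} {v4.2, v4.3} (out.j = its outer ports)
after B, the pattern on (v1, v3) reads {out.1, v1.1, v1.3} {out.2, v3.1} {out.3, v1.2} {v3.2} {v3.3} (out.j = its outer ports)
after C, the pattern on (v5, v4, v2, v1, v3) reads {out.1} {out.2} {out.3, v1.2, v3.1} {v1.1, v1.3} {v2.1, v2.3} {v2.2} {v3.2} {v3.3} {v4.1} {v4.2, v4.3} {v5.1} {v5.2} {v5.3} (out.j = its outer ports)

{out.1} {out.2} {out.3, v1.2, v3.1} {v1.1, v1.3} {v2.1, v2.3} {v2.2} {v3.2} {v3.3} {v4.1} {v4.2, v4.3} {v5.1} {v5.2} {v5.3}


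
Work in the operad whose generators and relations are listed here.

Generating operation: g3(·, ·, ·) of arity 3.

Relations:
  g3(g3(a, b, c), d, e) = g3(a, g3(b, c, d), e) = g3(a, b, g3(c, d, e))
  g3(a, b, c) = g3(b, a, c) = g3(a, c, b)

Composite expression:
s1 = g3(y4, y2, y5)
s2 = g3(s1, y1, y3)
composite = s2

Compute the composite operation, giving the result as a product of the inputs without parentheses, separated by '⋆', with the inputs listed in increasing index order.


y1 ⋆ y2 ⋆ y3 ⋆ y4 ⋆ y5

Reordering under g3 is free, so list the y-inputs canonically.
g3(y4, y2, y5) flattens to y4 ⋆ y2 ⋆ y5
g3(g3(y4, y2, y5), y1, y3) flattens to y4 ⋆ y2 ⋆ y5 ⋆ y1 ⋆ y3
reordering the factors by index: y1 ⋆ y2 ⋆ y3 ⋆ y4 ⋆ y5


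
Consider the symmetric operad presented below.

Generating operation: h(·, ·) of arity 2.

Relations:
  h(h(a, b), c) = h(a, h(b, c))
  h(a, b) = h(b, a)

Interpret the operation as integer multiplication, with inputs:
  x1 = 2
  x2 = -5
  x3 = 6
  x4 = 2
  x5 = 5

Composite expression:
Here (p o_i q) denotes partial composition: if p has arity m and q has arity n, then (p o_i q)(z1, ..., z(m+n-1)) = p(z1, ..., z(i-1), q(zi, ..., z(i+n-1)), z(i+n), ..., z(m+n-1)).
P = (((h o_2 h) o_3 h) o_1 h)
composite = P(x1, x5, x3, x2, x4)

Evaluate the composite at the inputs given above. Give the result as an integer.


h(x1, x5) = 10
h(x2, x4) = -10
h(x3, h(x2, x4)) = -60
h(h(x1, x5), h(x3, h(x2, x4))) = -600

-600


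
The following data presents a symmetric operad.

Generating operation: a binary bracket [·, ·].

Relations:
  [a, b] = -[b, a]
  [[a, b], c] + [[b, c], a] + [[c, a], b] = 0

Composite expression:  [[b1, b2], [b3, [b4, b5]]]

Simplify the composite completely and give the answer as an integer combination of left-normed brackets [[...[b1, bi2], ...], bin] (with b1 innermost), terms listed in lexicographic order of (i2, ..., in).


[[[[b1, b2], b3], b4], b5] - [[[[b1, b2], b3], b5], b4] - [[[[b1, b2], b4], b5], b3] + [[[[b1, b2], b5], b4], b3]


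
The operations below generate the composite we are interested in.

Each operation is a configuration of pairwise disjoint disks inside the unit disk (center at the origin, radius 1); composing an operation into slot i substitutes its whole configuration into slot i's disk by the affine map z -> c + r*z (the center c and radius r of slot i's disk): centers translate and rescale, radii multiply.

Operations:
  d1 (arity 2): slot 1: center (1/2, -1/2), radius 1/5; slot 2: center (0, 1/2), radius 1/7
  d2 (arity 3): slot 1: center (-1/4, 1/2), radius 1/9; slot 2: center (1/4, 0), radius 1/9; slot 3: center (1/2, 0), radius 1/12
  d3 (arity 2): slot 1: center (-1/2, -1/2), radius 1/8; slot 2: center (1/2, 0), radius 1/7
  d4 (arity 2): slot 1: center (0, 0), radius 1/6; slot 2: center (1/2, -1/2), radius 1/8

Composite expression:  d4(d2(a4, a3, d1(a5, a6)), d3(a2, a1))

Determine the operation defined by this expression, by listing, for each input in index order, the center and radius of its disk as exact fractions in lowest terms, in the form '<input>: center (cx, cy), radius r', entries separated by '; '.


a1: center (9/16, -1/2), radius 1/56; a2: center (7/16, -9/16), radius 1/64; a3: center (1/24, 0), radius 1/54; a4: center (-1/24, 1/12), radius 1/54; a5: center (13/144, -1/144), radius 1/360; a6: center (1/12, 1/144), radius 1/504

Affine substitution under d4: radii multiply and a-centers shift.
a4 passes through 2 substitutions, ending at center (-1/24, 1/12), radius 1/54
a3 passes through 2 substitutions, ending at center (1/24, 0), radius 1/54
a5 passes through 3 substitutions, ending at center (13/144, -1/144), radius 1/360
a6 passes through 3 substitutions, ending at center (1/12, 1/144), radius 1/504
a2 passes through 2 substitutions, ending at center (7/16, -9/16), radius 1/64
a1 passes through 2 substitutions, ending at center (9/16, -1/2), radius 1/56


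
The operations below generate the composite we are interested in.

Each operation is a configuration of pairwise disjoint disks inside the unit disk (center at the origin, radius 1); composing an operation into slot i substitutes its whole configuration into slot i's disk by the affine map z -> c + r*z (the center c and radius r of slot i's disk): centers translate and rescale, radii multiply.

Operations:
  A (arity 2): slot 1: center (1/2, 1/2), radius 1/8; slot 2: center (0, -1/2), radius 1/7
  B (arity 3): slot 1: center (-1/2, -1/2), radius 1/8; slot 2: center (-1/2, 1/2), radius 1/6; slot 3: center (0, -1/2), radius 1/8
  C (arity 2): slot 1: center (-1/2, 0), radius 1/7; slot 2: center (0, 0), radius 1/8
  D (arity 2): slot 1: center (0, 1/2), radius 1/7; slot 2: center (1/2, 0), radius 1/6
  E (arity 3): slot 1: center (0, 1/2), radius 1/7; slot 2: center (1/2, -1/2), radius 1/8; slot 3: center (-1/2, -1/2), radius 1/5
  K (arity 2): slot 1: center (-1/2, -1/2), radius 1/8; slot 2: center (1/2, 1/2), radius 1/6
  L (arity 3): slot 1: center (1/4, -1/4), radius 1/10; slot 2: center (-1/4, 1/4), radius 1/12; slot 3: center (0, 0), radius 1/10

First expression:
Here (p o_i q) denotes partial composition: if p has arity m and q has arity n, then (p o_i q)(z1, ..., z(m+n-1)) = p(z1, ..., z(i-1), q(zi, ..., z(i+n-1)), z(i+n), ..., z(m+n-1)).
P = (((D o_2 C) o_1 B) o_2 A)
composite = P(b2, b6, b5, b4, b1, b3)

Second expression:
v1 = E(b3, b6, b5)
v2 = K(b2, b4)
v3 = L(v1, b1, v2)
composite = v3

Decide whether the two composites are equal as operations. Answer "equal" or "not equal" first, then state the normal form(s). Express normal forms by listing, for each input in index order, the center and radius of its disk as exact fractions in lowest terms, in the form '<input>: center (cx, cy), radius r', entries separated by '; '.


not equal; the first gives b1: center (5/12, 0), radius 1/42; b2: center (-1/14, 3/7), radius 1/56; b3: center (1/2, 0), radius 1/48; b4: center (0, 3/7), radius 1/56; b5: center (-1/14, 47/84), radius 1/294; b6: center (-5/84, 7/12), radius 1/336 and the second b1: center (-1/4, 1/4), radius 1/12; b2: center (-1/20, -1/20), radius 1/80; b3: center (1/4, -1/5), radius 1/70; b4: center (1/20, 1/20), radius 1/60; b5: center (1/5, -3/10), radius 1/50; b6: center (3/10, -3/10), radius 1/80

The first expression, normalized: b1: center (5/12, 0), radius 1/42; b2: center (-1/14, 3/7), radius 1/56; b3: center (1/2, 0), radius 1/48; b4: center (0, 3/7), radius 1/56; b5: center (-1/14, 47/84), radius 1/294; b6: center (-5/84, 7/12), radius 1/336
The second expression, normalized: b1: center (-1/4, 1/4), radius 1/12; b2: center (-1/20, -1/20), radius 1/80; b3: center (1/4, -1/5), radius 1/70; b4: center (1/20, 1/20), radius 1/60; b5: center (1/5, -3/10), radius 1/50; b6: center (3/10, -3/10), radius 1/80
The forms do not match — not equal.


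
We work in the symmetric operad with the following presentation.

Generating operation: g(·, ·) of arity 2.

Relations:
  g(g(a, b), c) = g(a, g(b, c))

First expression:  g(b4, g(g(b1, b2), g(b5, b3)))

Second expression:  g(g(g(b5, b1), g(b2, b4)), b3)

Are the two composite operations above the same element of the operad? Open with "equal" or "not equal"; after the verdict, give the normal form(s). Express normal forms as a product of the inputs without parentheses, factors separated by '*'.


not equal; the first gives b4 * b1 * b2 * b5 * b3 and the second b5 * b1 * b2 * b4 * b3


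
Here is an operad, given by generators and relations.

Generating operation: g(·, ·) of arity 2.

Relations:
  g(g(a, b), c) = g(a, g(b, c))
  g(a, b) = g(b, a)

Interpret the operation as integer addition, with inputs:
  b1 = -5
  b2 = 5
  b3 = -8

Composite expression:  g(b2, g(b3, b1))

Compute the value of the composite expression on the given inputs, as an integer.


g(b3, b1) = -13
g(b2, g(b3, b1)) = -8

-8


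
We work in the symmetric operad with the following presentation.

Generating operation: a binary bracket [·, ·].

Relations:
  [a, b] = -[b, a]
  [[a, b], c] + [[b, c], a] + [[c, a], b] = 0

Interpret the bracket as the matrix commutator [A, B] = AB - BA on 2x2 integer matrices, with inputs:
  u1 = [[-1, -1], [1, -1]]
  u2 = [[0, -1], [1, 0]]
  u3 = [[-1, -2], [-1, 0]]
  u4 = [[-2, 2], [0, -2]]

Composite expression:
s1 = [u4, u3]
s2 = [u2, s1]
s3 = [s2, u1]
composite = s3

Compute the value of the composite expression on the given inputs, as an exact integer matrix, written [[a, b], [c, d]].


[u4, u3] = [[-2, 2], [0, 2]]
[u2, [u4, u3]] = [[-2, -4], [-4, 2]]
[[u2, [u4, u3]], u1] = [[-8, 4], [4, 8]]

[[-8, 4], [4, 8]]


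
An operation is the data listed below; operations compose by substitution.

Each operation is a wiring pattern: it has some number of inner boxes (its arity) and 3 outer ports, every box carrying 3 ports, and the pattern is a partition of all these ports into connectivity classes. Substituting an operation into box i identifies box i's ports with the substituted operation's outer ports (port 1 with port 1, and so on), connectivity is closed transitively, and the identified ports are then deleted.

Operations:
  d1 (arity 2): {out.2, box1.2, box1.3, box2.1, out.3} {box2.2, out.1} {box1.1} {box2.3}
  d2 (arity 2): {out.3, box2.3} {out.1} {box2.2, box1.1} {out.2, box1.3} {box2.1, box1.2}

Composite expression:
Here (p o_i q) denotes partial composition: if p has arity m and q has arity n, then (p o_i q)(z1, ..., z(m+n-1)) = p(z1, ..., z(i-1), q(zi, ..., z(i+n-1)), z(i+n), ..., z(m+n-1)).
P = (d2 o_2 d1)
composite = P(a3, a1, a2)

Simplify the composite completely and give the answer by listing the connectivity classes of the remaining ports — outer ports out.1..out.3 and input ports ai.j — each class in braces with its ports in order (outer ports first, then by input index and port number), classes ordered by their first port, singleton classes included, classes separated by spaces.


{out.1} {out.2, a3.3} {out.3, a1.2, a1.3, a2.1, a3.1} {a1.1} {a2.2, a3.2} {a2.3}

Reachability decides: close wires over d2-identified ports.
stage d1: inputs (a1, a2), connectivity {out.1, a2.2} {out.2, out.3, a1.2, a1.3, a2.1} {a1.1} {a2.3}, out.j its boundary
stage d2: inputs (a3, a1, a2), connectivity {out.1} {out.2, a3.3} {out.3, a1.2, a1.3, a2.1, a3.1} {a1.1} {a2.2, a3.2} {a2.3}, out.j its boundary


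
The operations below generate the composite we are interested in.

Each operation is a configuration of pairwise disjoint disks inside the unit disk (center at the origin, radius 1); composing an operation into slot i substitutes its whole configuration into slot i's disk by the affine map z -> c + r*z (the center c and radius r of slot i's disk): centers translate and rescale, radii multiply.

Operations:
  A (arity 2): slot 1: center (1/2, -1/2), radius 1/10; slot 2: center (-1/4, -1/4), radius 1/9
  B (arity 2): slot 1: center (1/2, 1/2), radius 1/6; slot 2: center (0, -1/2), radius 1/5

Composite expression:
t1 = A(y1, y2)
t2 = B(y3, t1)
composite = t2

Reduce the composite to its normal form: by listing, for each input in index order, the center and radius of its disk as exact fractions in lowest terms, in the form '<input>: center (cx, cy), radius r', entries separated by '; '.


y1: center (1/10, -3/5), radius 1/50; y2: center (-1/20, -11/20), radius 1/45; y3: center (1/2, 1/2), radius 1/6

Only the slot chain above each y matters under B; compose those maps.
input y3: applying the 1 nested substitution gives center (1/2, 1/2), radius 1/6
input y1: applying the 2 nested substitutions gives center (1/10, -3/5), radius 1/50
input y2: applying the 2 nested substitutions gives center (-1/20, -11/20), radius 1/45


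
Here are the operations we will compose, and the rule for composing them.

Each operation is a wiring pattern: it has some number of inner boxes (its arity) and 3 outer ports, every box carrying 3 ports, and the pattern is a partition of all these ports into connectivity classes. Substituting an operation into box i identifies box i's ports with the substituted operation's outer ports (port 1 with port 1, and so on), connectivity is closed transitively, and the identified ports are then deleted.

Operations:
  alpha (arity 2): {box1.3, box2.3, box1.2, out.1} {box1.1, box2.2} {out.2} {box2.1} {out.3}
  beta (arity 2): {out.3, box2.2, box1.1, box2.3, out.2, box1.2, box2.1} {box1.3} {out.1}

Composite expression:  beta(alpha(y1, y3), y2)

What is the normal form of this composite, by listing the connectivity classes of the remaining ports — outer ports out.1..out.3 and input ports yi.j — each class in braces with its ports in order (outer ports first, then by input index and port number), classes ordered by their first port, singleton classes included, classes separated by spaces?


Substituting into beta glues patterns; closure does the rest.
composing alpha on (y1, y3), with out.j its own outer ports: {out.1, y1.2, y1.3, y3.3} {out.2} {out.3} {y1.1, y3.2} {y3.1}
composing beta on (y1, y3, y2), with out.j its own outer ports: {out.1} {out.2, out.3, y1.2, y1.3, y2.1, y2.2, y2.3, y3.3} {y1.1, y3.2} {y3.1}

{out.1} {out.2, out.3, y1.2, y1.3, y2.1, y2.2, y2.3, y3.3} {y1.1, y3.2} {y3.1}


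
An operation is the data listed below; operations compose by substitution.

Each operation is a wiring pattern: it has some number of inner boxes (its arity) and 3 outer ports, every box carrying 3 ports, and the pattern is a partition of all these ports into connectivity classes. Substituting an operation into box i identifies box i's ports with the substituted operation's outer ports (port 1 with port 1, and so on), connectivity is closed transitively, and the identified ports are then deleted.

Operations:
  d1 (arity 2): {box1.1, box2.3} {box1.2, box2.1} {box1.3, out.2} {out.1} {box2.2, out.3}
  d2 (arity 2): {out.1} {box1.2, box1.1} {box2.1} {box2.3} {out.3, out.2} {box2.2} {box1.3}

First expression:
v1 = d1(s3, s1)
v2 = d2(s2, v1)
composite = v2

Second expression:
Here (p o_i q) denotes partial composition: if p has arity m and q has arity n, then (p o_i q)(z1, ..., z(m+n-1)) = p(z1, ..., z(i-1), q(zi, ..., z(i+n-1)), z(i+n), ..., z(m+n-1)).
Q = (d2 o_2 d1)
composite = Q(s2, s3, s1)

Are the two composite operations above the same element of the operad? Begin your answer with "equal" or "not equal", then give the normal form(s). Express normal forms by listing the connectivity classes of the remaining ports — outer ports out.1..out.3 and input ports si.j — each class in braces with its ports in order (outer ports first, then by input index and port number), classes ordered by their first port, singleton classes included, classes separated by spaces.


equal; both compose to {out.1} {out.2, out.3} {s1.1, s3.2} {s1.2} {s1.3, s3.1} {s2.1, s2.2} {s2.3} {s3.3}

The first composite normalizes to {out.1} {out.2, out.3} {s1.1, s3.2} {s1.2} {s1.3, s3.1} {s2.1, s2.2} {s2.3} {s3.3}
The second composite normalizes to {out.1} {out.2, out.3} {s1.1, s3.2} {s1.2} {s1.3, s3.1} {s2.1, s2.2} {s2.3} {s3.3}
Both agree, so they are equal.


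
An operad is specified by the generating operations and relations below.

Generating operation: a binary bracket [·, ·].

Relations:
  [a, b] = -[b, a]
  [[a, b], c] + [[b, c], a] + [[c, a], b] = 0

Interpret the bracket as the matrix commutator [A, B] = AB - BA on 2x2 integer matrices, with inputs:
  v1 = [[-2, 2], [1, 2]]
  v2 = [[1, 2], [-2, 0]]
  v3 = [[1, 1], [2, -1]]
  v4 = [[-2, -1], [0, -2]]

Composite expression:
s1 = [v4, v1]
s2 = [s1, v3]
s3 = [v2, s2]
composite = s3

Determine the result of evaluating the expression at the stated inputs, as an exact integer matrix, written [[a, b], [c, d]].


[v4, v1] = [[-1, -4], [0, 1]]
[[v4, v1], v3] = [[-8, 6], [4, 8]]
[v2, [[v4, v1], v3]] = [[20, 38], [28, -20]]

[[20, 38], [28, -20]]


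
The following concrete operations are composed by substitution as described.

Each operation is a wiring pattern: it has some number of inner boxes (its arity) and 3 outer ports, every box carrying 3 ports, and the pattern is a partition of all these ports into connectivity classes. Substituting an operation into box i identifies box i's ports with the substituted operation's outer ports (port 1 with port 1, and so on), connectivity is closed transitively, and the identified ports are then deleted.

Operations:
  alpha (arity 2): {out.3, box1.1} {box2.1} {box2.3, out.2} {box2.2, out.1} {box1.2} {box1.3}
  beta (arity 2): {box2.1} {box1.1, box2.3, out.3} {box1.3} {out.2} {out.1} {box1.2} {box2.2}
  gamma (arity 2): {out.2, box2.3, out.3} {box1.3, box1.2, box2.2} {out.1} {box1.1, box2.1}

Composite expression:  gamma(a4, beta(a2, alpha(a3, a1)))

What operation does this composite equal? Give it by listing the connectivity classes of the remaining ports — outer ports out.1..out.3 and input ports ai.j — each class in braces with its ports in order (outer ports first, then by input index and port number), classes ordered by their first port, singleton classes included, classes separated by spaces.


After gluing at gamma, chains via deleted ports link the a-ports.
the subtree at alpha composes to {out.1, a1.2} {out.2, a1.3} {out.3, a3.1} {a1.1} {a3.2} {a3.3} on (a3, a1); out.j = own outer ports
the subtree at beta composes to {out.1} {out.2} {out.3, a2.1, a3.1} {a1.1} {a1.2} {a1.3} {a2.2} {a2.3} {a3.2} {a3.3} on (a2, a3, a1); out.j = own outer ports
the subtree at gamma composes to {out.1} {out.2, out.3, a2.1, a3.1} {a1.1} {a1.2} {a1.3} {a2.2} {a2.3} {a3.2} {a3.3} {a4.1} {a4.2, a4.3} on (a4, a2, a3, a1); out.j = own outer ports

{out.1} {out.2, out.3, a2.1, a3.1} {a1.1} {a1.2} {a1.3} {a2.2} {a2.3} {a3.2} {a3.3} {a4.1} {a4.2, a4.3}


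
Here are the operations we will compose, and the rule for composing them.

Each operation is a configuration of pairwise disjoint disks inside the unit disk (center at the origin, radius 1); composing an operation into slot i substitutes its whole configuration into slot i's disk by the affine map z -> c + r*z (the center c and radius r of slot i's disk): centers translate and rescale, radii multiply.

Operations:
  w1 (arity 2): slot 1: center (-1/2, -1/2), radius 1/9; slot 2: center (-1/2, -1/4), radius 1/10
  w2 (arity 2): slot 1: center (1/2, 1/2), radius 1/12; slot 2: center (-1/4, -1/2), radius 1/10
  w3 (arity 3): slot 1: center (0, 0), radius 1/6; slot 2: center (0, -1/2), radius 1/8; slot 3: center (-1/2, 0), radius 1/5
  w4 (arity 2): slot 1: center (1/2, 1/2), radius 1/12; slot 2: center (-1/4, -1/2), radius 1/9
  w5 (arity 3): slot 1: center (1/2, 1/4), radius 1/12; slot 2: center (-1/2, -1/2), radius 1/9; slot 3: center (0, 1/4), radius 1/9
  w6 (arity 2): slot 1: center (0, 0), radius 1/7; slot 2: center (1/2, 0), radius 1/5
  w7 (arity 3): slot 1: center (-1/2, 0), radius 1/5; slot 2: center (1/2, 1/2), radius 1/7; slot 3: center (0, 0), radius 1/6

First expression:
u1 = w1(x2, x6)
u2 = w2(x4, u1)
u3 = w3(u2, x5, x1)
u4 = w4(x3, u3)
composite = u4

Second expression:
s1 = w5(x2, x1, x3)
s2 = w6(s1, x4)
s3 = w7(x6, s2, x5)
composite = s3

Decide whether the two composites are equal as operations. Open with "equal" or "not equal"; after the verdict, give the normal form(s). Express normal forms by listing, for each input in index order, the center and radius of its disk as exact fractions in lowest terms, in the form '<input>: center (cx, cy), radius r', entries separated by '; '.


not equal — first x1: center (-11/36, -1/2), radius 1/45; x2: center (-23/90, -551/1080), radius 1/4860; x3: center (1/2, 1/2), radius 1/12; x4: center (-13/54, -53/108), radius 1/648; x5: center (-1/4, -5/9), radius 1/72; x6: center (-23/90, -367/720), radius 1/5400, second x1: center (24/49, 24/49), radius 1/441; x2: center (25/49, 99/196), radius 1/588; x3: center (1/2, 99/196), radius 1/441; x4: center (4/7, 1/2), radius 1/35; x5: center (0, 0), radius 1/6; x6: center (-1/2, 0), radius 1/5

In normal form, the first expression is x1: center (-11/36, -1/2), radius 1/45; x2: center (-23/90, -551/1080), radius 1/4860; x3: center (1/2, 1/2), radius 1/12; x4: center (-13/54, -53/108), radius 1/648; x5: center (-1/4, -5/9), radius 1/72; x6: center (-23/90, -367/720), radius 1/5400
In normal form, the second expression is x1: center (24/49, 24/49), radius 1/441; x2: center (25/49, 99/196), radius 1/588; x3: center (1/2, 99/196), radius 1/441; x4: center (4/7, 1/2), radius 1/35; x5: center (0, 0), radius 1/6; x6: center (-1/2, 0), radius 1/5
They disagree, so not equal.
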